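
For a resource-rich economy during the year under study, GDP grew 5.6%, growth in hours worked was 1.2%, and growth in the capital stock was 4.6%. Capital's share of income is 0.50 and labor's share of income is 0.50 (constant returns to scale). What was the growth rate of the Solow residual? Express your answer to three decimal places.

2.700%

Labor's share = 1 − 0.5 = 0.5.
The capital stock: 0.5 × 4.6 = 2.3 pp.
Hours worked: 0.5 × 1.2 = 0.6 pp.
TFP growth = 5.6 − 2.9 = 2.7%.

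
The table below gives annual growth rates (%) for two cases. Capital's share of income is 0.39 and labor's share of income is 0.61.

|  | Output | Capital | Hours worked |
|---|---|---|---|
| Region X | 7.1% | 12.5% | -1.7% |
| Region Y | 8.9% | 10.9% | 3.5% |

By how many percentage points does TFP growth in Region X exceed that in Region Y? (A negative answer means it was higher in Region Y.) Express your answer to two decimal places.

0.75 percentage points

Labor's share = 1 − 0.39 = 0.61.
Region X: TFP = 7.1 − 4.875 + 1.037 = 3.262%.
Region Y: TFP = 8.9 − 4.251 − 2.135 = 2.514%.
Difference = 3.262 − (2.514) = 0.748 pp.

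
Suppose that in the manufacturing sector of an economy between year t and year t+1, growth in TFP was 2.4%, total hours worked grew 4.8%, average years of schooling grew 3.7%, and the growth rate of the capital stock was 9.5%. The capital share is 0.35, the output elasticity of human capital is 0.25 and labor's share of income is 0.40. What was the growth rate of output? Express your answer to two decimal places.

Labor's share = 1 − 0.35 − 0.25 = 0.4.
The capital stock: 0.35 × 9.5 = 3.325 pp.
Average years of schooling: 0.25 × 3.7 = 0.925 pp.
Total hours worked: 0.4 × 4.8 = 1.92 pp.
Output growth = 2.4 + 6.17 = 8.57%.

8.57%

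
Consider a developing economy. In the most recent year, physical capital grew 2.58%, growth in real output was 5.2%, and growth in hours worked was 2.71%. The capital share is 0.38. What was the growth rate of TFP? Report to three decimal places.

Labor's share = 1 − 0.38 = 0.62.
Physical capital: 0.38 × 2.58 = 0.9804 pp.
Hours worked: 0.62 × 2.71 = 1.6802 pp.
TFP growth = 5.2 − 2.6606 = 2.5394%.

2.539%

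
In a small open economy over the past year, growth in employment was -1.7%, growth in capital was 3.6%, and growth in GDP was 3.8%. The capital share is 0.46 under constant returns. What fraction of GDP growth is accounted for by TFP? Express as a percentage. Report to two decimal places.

Labor's share = 1 − 0.46 = 0.54.
Capital: 0.46 × 3.6 = 1.656 pp.
Employment: 0.54 × (-1.7) = -0.918 pp.
TFP growth = 3.8 − 0.738 = 3.062%.
TFP share of growth = 3.062 / 3.8 × 100 = 80.5789%.

TFP accounted for 80.58% of growth.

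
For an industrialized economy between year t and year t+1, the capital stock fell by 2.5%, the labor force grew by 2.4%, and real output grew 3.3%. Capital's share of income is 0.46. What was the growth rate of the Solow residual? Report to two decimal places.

The Solow residual grew 3.15%.

Labor's share = 1 − 0.46 = 0.54.
The capital stock: 0.46 × (-2.5) = -1.15 pp.
The labor force: 0.54 × 2.4 = 1.296 pp.
TFP growth = 3.3 − 0.146 = 3.154%.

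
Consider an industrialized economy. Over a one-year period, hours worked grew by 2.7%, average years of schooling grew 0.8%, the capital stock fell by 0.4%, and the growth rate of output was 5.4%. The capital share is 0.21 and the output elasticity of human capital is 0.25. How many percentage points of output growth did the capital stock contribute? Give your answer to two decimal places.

Contribution = share × growth = 0.21 × (-0.4) = -0.084 pp.

-0.08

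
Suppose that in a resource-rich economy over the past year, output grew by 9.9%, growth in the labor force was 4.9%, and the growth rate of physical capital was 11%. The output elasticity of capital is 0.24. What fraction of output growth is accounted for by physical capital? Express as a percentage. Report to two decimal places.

Physical capital contributed 0.24 × 11 = 2.64 pp.
Share of growth = 2.64 / 9.9 × 100 = 26.6667%.

26.67%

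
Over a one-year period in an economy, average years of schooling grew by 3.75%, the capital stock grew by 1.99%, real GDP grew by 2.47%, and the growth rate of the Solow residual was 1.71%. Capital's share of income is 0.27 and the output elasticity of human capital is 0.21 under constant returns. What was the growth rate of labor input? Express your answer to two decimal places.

-1.09%

Labor's share = 1 − 0.27 − 0.21 = 0.52.
gY = gA + 0.27×1.99 + 0.21×3.75 + 0.52×g.
0.52×g = 2.47 − 1.71 − 1.3248 = -0.5648.
g = -0.5648 / 0.52 = -1.0862%.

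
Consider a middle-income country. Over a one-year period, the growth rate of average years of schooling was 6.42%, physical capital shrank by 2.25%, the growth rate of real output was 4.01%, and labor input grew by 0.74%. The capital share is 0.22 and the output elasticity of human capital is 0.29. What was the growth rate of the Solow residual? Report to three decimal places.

2.281%

Labor's share = 1 − 0.22 − 0.29 = 0.49.
Physical capital: 0.22 × (-2.25) = -0.495 pp.
Average years of schooling: 0.29 × 6.42 = 1.8618 pp.
Labor input: 0.49 × 0.74 = 0.3626 pp.
TFP growth = 4.01 − 1.7294 = 2.2806%.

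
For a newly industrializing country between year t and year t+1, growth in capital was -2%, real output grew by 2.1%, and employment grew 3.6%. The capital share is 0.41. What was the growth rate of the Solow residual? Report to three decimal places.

0.796%

Labor's share = 1 − 0.41 = 0.59.
Capital: 0.41 × (-2) = -0.82 pp.
Employment: 0.59 × 3.6 = 2.124 pp.
TFP growth = 2.1 − 1.304 = 0.796%.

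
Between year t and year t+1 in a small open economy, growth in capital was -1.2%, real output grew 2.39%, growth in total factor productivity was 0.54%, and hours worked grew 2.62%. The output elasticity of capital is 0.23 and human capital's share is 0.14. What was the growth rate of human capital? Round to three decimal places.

Labor's share = 1 − 0.23 − 0.14 = 0.63.
gY = gA + 0.23×(-1.2) + 0.63×2.62 + 0.14×g.
0.14×g = 2.39 − 0.54 − 1.3746 = 0.4754.
g = 0.4754 / 0.14 = 3.39571%.

3.396%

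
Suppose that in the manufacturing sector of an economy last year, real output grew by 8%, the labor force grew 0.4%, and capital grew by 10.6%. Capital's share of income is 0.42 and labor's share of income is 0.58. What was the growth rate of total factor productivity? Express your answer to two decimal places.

Labor's share = 1 − 0.42 = 0.58.
Capital: 0.42 × 10.6 = 4.452 pp.
The labor force: 0.58 × 0.4 = 0.232 pp.
TFP growth = 8 − 4.684 = 3.316%.

Total factor productivity grew 3.32%.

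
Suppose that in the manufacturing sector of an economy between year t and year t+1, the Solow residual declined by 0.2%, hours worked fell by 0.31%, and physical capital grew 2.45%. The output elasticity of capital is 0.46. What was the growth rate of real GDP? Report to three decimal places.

Labor's share = 1 − 0.46 = 0.54.
Physical capital: 0.46 × 2.45 = 1.127 pp.
Hours worked: 0.54 × (-0.31) = -0.1674 pp.
Output growth = -0.2 + 0.9596 = 0.7596%.

0.760%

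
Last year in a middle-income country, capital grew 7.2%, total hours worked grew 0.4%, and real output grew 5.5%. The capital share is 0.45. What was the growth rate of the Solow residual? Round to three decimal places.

Labor's share = 1 − 0.45 = 0.55.
Capital: 0.45 × 7.2 = 3.24 pp.
Total hours worked: 0.55 × 0.4 = 0.22 pp.
TFP growth = 5.5 − 3.46 = 2.04%.

2.040%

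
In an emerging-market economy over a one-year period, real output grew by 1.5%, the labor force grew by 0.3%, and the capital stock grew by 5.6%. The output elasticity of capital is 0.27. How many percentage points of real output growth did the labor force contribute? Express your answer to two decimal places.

0.22

Labor's share = 1 − 0.27 = 0.73.
Contribution = share × growth = 0.73 × 0.3 = 0.219 pp.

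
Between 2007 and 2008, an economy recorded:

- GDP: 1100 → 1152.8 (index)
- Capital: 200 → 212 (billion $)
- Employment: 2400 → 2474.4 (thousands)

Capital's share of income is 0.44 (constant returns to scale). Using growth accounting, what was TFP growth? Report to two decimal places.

0.42%

GDP growth = (1152.8 − 1100) / 1100 = 4.8%.
Capital growth = (212 − 200) / 200 = 6%.
Employment growth = (2474.4 − 2400) / 2400 = 3.1%.
Labor's share = 1 − 0.44 = 0.56.
Capital: 0.44 × 6 = 2.64 pp.
Employment: 0.56 × 3.1 = 1.736 pp.
TFP growth = 4.8 − 4.376 = 0.424%.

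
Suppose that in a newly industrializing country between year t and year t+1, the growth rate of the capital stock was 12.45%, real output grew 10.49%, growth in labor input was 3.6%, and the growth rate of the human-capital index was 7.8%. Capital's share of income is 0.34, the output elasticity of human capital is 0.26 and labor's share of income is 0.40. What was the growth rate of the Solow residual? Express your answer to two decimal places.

2.79%

Labor's share = 1 − 0.34 − 0.26 = 0.4.
The capital stock: 0.34 × 12.45 = 4.233 pp.
The human-capital index: 0.26 × 7.8 = 2.028 pp.
Labor input: 0.4 × 3.6 = 1.44 pp.
TFP growth = 10.49 − 7.701 = 2.789%.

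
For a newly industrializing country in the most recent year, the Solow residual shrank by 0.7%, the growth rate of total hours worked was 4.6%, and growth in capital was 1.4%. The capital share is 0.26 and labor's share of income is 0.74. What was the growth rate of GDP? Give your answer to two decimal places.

Labor's share = 1 − 0.26 = 0.74.
Capital: 0.26 × 1.4 = 0.364 pp.
Total hours worked: 0.74 × 4.6 = 3.404 pp.
Output growth = -0.7 + 3.768 = 3.068%.

3.07%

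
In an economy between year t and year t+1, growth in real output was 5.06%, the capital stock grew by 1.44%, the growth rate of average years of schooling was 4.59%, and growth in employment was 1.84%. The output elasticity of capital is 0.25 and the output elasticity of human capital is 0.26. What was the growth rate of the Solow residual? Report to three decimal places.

Labor's share = 1 − 0.25 − 0.26 = 0.49.
The capital stock: 0.25 × 1.44 = 0.36 pp.
Average years of schooling: 0.26 × 4.59 = 1.1934 pp.
Employment: 0.49 × 1.84 = 0.9016 pp.
TFP growth = 5.06 − 2.455 = 2.605%.

2.605%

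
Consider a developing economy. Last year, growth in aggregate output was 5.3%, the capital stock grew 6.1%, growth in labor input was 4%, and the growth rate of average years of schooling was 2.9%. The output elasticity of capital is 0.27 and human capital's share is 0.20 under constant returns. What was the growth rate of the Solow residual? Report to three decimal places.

The Solow residual grew 0.953%.

Labor's share = 1 − 0.27 − 0.2 = 0.53.
The capital stock: 0.27 × 6.1 = 1.647 pp.
Average years of schooling: 0.2 × 2.9 = 0.58 pp.
Labor input: 0.53 × 4 = 2.12 pp.
TFP growth = 5.3 − 4.347 = 0.953%.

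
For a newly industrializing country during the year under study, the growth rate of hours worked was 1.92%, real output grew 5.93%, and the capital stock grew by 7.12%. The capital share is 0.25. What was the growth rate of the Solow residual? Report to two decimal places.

2.71%

Labor's share = 1 − 0.25 = 0.75.
The capital stock: 0.25 × 7.12 = 1.78 pp.
Hours worked: 0.75 × 1.92 = 1.44 pp.
TFP growth = 5.93 − 3.22 = 2.71%.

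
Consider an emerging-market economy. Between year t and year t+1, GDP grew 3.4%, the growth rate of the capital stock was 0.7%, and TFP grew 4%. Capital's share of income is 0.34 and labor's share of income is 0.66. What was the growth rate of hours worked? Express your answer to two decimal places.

-1.27%

Labor's share = 1 − 0.34 = 0.66.
gY = gA + 0.34×0.7 + 0.66×g.
0.66×g = 3.4 − 4 − 0.238 = -0.838.
g = -0.838 / 0.66 = -1.2697%.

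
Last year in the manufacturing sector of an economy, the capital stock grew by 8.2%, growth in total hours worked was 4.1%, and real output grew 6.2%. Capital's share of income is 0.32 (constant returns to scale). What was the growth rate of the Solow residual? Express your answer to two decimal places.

Labor's share = 1 − 0.32 = 0.68.
The capital stock: 0.32 × 8.2 = 2.624 pp.
Total hours worked: 0.68 × 4.1 = 2.788 pp.
TFP growth = 6.2 − 5.412 = 0.788%.

0.79%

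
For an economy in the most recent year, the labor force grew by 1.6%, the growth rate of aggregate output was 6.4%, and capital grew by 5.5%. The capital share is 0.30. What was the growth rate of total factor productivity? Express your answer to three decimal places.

Labor's share = 1 − 0.3 = 0.7.
Capital: 0.3 × 5.5 = 1.65 pp.
The labor force: 0.7 × 1.6 = 1.12 pp.
TFP growth = 6.4 − 2.77 = 3.63%.

3.630%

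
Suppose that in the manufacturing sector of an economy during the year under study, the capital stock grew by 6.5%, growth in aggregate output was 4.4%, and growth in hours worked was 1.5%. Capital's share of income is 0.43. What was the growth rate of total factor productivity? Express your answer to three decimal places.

Labor's share = 1 − 0.43 = 0.57.
The capital stock: 0.43 × 6.5 = 2.795 pp.
Hours worked: 0.57 × 1.5 = 0.855 pp.
TFP growth = 4.4 − 3.65 = 0.75%.

0.750%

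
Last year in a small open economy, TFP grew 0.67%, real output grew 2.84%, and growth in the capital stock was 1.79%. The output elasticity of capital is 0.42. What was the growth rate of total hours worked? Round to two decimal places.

Total hours worked growth was 2.45%.

Labor's share = 1 − 0.42 = 0.58.
gY = gA + 0.42×1.79 + 0.58×g.
0.58×g = 2.84 − 0.67 − 0.7518 = 1.4182.
g = 1.4182 / 0.58 = 2.4452%.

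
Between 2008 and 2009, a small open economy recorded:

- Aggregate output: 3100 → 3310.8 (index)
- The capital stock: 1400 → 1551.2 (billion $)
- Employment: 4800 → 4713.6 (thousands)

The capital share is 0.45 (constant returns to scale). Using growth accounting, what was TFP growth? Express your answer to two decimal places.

2.93%

Aggregate output growth = (3310.8 − 3100) / 3100 = 6.8%.
The capital stock growth = (1551.2 − 1400) / 1400 = 10.8%.
Employment growth = (4713.6 − 4800) / 4800 = -1.8%.
Labor's share = 1 − 0.45 = 0.55.
The capital stock: 0.45 × 10.8 = 4.86 pp.
Employment: 0.55 × (-1.8) = -0.99 pp.
TFP growth = 6.8 − 3.87 = 2.93%.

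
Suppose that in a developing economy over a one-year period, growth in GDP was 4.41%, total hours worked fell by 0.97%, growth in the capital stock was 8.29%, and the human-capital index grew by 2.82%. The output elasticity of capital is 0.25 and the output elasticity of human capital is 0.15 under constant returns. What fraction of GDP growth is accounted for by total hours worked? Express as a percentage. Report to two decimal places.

Total hours worked accounted for -13.20% of growth.

Labor's share = 1 − 0.25 − 0.15 = 0.6.
Total hours worked contributed 0.6 × (-0.97) = -0.582 pp.
Share of growth = -0.582 / 4.41 × 100 = -13.1973%.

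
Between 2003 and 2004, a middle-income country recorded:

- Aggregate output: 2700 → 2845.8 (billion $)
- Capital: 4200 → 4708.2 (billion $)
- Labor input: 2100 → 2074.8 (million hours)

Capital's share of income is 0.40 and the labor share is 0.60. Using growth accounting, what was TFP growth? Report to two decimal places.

Aggregate output growth = (2845.8 − 2700) / 2700 = 5.4%.
Capital growth = (4708.2 − 4200) / 4200 = 12.1%.
Labor input growth = (2074.8 − 2100) / 2100 = -1.2%.
Labor's share = 1 − 0.4 = 0.6.
Capital: 0.4 × 12.1 = 4.84 pp.
Labor input: 0.6 × (-1.2) = -0.72 pp.
TFP growth = 5.4 − 4.12 = 1.28%.

1.28%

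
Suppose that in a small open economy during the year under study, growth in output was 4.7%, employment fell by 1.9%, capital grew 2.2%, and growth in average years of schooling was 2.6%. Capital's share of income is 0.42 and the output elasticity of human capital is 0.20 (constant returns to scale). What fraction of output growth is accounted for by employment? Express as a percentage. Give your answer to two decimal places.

Labor's share = 1 − 0.42 − 0.2 = 0.38.
Employment contributed 0.38 × (-1.9) = -0.722 pp.
Share of growth = -0.722 / 4.7 × 100 = -15.3617%.

-15.36%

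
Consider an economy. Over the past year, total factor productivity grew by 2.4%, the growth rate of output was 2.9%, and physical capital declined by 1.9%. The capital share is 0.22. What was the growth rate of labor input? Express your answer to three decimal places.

Labor input grew 1.177%.

Labor's share = 1 − 0.22 = 0.78.
gY = gA + 0.22×(-1.9) + 0.78×g.
0.78×g = 2.9 − 2.4 + 0.418 = 0.918.
g = 0.918 / 0.78 = 1.17692%.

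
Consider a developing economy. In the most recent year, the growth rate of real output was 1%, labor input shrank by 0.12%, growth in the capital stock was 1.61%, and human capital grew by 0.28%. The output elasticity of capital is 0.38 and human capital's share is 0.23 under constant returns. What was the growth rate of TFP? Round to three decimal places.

0.371%

Labor's share = 1 − 0.38 − 0.23 = 0.39.
The capital stock: 0.38 × 1.61 = 0.6118 pp.
Human capital: 0.23 × 0.28 = 0.0644 pp.
Labor input: 0.39 × (-0.12) = -0.0468 pp.
TFP growth = 1 − 0.6294 = 0.3706%.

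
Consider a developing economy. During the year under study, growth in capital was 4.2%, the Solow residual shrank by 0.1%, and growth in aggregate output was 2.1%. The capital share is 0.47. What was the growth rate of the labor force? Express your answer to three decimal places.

Labor's share = 1 − 0.47 = 0.53.
gY = gA + 0.47×4.2 + 0.53×g.
0.53×g = 2.1 + 0.1 − 1.974 = 0.226.
g = 0.226 / 0.53 = 0.42642%.

0.426%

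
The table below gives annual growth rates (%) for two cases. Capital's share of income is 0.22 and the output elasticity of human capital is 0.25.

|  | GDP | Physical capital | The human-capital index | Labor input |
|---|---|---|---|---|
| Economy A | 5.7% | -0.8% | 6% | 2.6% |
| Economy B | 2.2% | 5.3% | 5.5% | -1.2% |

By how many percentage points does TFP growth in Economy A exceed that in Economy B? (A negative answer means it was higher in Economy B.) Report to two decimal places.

Labor's share = 1 − 0.22 − 0.25 = 0.53.
Economy A: TFP = 5.7 + 0.176 − 1.5 − 1.378 = 2.998%.
Economy B: TFP = 2.2 − 1.166 − 1.375 + 0.636 = 0.295%.
Difference = 2.998 − (0.295) = 2.703 pp.

2.70 percentage points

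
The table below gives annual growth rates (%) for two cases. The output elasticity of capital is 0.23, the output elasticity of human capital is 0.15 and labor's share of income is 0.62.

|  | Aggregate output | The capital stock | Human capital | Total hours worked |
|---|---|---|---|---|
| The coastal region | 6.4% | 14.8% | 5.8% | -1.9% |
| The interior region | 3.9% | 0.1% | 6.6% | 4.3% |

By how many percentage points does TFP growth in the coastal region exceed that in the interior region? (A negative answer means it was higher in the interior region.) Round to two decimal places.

3.08 percentage points

Labor's share = 1 − 0.23 − 0.15 = 0.62.
The coastal region: TFP = 6.4 − 3.404 − 0.87 + 1.178 = 3.304%.
The interior region: TFP = 3.9 − 0.023 − 0.99 − 2.666 = 0.221%.
Difference = 3.304 − (0.221) = 3.083 pp.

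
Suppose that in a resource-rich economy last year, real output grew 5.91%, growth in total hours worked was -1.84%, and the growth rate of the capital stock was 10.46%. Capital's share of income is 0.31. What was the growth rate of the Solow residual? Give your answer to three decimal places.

Labor's share = 1 − 0.31 = 0.69.
The capital stock: 0.31 × 10.46 = 3.2426 pp.
Total hours worked: 0.69 × (-1.84) = -1.2696 pp.
TFP growth = 5.91 − 1.973 = 3.937%.

3.937%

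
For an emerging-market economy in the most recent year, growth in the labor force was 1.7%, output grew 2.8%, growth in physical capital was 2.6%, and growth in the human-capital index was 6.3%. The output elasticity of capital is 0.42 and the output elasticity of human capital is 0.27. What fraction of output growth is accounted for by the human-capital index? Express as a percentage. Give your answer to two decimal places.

The human-capital index accounted for 60.75% of growth.

The human-capital index contributed 0.27 × 6.3 = 1.701 pp.
Share of growth = 1.701 / 2.8 × 100 = 60.75%.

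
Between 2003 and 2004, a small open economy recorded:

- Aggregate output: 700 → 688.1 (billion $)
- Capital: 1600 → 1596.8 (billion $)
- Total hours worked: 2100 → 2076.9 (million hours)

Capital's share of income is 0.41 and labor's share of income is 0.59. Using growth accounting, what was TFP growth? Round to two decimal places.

-0.97%

Aggregate output growth = (688.1 − 700) / 700 = -1.7%.
Capital growth = (1596.8 − 1600) / 1600 = -0.2%.
Total hours worked growth = (2076.9 − 2100) / 2100 = -1.1%.
Labor's share = 1 − 0.41 = 0.59.
Capital: 0.41 × (-0.2) = -0.082 pp.
Total hours worked: 0.59 × (-1.1) = -0.649 pp.
TFP growth = -1.7 + 0.731 = -0.969%.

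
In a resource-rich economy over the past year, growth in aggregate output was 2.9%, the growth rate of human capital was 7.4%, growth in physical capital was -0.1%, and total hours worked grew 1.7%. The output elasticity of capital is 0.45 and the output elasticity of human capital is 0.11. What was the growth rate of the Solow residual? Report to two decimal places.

1.38%

Labor's share = 1 − 0.45 − 0.11 = 0.44.
Physical capital: 0.45 × (-0.1) = -0.045 pp.
Human capital: 0.11 × 7.4 = 0.814 pp.
Total hours worked: 0.44 × 1.7 = 0.748 pp.
TFP growth = 2.9 − 1.517 = 1.383%.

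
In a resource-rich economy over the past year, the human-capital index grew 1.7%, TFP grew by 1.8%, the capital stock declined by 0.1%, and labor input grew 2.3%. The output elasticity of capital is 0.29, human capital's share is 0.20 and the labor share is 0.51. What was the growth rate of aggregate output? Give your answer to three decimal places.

Labor's share = 1 − 0.29 − 0.2 = 0.51.
The capital stock: 0.29 × (-0.1) = -0.029 pp.
The human-capital index: 0.2 × 1.7 = 0.34 pp.
Labor input: 0.51 × 2.3 = 1.173 pp.
Output growth = 1.8 + 1.484 = 3.284%.

3.284%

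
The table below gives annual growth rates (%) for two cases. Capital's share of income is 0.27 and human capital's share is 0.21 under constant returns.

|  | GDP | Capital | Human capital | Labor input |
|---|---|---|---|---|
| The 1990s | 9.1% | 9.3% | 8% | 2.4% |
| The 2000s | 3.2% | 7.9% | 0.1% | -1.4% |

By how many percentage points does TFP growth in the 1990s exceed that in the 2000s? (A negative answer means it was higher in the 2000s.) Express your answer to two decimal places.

1.89 percentage points

Labor's share = 1 − 0.27 − 0.21 = 0.52.
The 1990s: TFP = 9.1 − 2.511 − 1.68 − 1.248 = 3.661%.
The 2000s: TFP = 3.2 − 2.133 − 0.021 + 0.728 = 1.774%.
Difference = 3.661 − (1.774) = 1.887 pp.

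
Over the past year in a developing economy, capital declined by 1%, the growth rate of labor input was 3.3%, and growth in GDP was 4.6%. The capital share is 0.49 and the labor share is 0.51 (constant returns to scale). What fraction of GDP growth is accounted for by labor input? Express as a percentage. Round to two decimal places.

36.59%

Labor's share = 1 − 0.49 = 0.51.
Labor input contributed 0.51 × 3.3 = 1.683 pp.
Share of growth = 1.683 / 4.6 × 100 = 36.587%.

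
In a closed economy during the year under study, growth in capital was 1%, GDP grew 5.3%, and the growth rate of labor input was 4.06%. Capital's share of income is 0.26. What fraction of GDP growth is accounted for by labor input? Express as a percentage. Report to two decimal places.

Labor's share = 1 − 0.26 = 0.74.
Labor input contributed 0.74 × 4.06 = 3.0044 pp.
Share of growth = 3.0044 / 5.3 × 100 = 56.6868%.

Labor input accounted for 56.69% of growth.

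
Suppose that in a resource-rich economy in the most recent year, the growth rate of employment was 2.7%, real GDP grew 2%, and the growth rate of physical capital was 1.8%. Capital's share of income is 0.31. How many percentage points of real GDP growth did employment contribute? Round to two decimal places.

Labor's share = 1 − 0.31 = 0.69.
Contribution = share × growth = 0.69 × 2.7 = 1.863 pp.

1.86 pp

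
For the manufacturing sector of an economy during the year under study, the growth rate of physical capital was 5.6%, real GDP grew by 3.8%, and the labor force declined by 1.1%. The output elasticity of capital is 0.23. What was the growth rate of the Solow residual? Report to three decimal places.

The Solow residual growth was 3.359%.

Labor's share = 1 − 0.23 = 0.77.
Physical capital: 0.23 × 5.6 = 1.288 pp.
The labor force: 0.77 × (-1.1) = -0.847 pp.
TFP growth = 3.8 − 0.441 = 3.359%.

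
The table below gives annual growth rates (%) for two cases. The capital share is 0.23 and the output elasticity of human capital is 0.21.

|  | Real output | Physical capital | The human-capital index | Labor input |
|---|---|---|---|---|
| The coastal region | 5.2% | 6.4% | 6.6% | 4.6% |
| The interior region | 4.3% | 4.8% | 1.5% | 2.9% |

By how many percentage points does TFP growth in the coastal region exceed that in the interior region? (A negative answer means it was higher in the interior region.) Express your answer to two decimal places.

Labor's share = 1 − 0.23 − 0.21 = 0.56.
The coastal region: TFP = 5.2 − 1.472 − 1.386 − 2.576 = -0.234%.
The interior region: TFP = 4.3 − 1.104 − 0.315 − 1.624 = 1.257%.
Difference = -0.234 − (1.257) = -1.491 pp.

-1.49 percentage points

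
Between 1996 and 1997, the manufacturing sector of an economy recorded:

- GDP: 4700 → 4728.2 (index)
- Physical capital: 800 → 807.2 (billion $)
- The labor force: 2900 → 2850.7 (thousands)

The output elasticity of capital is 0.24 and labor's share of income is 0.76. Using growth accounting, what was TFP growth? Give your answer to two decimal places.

1.68%

GDP growth = (4728.2 − 4700) / 4700 = 0.6%.
Physical capital growth = (807.2 − 800) / 800 = 0.9%.
The labor force growth = (2850.7 − 2900) / 2900 = -1.7%.
Labor's share = 1 − 0.24 = 0.76.
Physical capital: 0.24 × 0.9 = 0.216 pp.
The labor force: 0.76 × (-1.7) = -1.292 pp.
TFP growth = 0.6 + 1.076 = 1.676%.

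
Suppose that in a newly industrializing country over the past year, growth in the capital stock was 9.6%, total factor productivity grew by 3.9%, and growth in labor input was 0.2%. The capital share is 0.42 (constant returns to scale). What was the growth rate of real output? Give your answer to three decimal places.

Real output growth was 8.048%.

Labor's share = 1 − 0.42 = 0.58.
The capital stock: 0.42 × 9.6 = 4.032 pp.
Labor input: 0.58 × 0.2 = 0.116 pp.
Output growth = 3.9 + 4.148 = 8.048%.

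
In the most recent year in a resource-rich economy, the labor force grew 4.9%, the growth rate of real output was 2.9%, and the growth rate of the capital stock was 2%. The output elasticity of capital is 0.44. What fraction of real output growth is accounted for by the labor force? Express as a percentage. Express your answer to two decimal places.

Labor's share = 1 − 0.44 = 0.56.
The labor force contributed 0.56 × 4.9 = 2.744 pp.
Share of growth = 2.744 / 2.9 × 100 = 94.6207%.

94.62%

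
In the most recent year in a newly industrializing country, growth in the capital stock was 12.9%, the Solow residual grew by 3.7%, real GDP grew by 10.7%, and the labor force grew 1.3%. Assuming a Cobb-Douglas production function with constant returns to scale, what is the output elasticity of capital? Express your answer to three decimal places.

gY = gA + α·gK + (1−α)·gL, so gY − gA − gL = α(gK − gL).
10.7 − 3.7 − 1.3 = α × (12.9 − 1.3).
5.7 = 11.6 α, so α = 0.49138.

α = 0.491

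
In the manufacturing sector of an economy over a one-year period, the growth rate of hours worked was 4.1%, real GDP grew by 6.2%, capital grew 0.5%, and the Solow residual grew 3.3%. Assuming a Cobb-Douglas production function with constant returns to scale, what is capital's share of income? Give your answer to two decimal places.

gY = gA + α·gK + (1−α)·gL, so gY − gA − gL = α(gK − gL).
6.2 − 3.3 − 4.1 = α × (0.5 − 4.1).
-1.2 = -3.6 α, so α = 0.3333.

Capital's share of income is 0.33.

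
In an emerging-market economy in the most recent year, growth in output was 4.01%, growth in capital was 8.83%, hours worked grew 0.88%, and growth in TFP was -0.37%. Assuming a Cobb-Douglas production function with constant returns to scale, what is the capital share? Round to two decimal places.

gY = gA + α·gK + (1−α)·gL, so gY − gA − gL = α(gK − gL).
4.01 + 0.37 − 0.88 = α × (8.83 − 0.88).
3.5 = 7.95 α, so α = 0.4403.

0.44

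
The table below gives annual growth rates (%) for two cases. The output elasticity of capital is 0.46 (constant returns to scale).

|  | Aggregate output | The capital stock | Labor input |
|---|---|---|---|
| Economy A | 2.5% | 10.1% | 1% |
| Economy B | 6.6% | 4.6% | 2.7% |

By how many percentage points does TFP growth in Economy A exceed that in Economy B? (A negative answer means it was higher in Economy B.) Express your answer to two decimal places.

-5.71 percentage points

Labor's share = 1 − 0.46 = 0.54.
Economy A: TFP = 2.5 − 4.646 − 0.54 = -2.686%.
Economy B: TFP = 6.6 − 2.116 − 1.458 = 3.026%.
Difference = -2.686 − (3.026) = -5.712 pp.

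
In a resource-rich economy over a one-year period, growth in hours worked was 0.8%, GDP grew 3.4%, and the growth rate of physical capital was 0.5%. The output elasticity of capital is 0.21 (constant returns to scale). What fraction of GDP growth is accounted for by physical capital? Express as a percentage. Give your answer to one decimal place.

Physical capital contributed 0.21 × 0.5 = 0.105 pp.
Share of growth = 0.105 / 3.4 × 100 = 3.088%.

Physical capital accounted for 3.1% of growth.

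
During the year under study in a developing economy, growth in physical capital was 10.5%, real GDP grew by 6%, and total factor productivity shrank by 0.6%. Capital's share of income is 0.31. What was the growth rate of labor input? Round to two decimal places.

Labor's share = 1 − 0.31 = 0.69.
gY = gA + 0.31×10.5 + 0.69×g.
0.69×g = 6 + 0.6 − 3.255 = 3.345.
g = 3.345 / 0.69 = 4.8478%.

4.85%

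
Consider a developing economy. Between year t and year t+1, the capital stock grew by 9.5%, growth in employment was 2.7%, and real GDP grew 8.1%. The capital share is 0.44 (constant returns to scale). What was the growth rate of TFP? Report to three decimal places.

TFP growth was 2.408%.

Labor's share = 1 − 0.44 = 0.56.
The capital stock: 0.44 × 9.5 = 4.18 pp.
Employment: 0.56 × 2.7 = 1.512 pp.
TFP growth = 8.1 − 5.692 = 2.408%.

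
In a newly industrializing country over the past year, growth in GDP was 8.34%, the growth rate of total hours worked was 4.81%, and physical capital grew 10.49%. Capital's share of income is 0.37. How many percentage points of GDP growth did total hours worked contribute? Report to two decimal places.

3.03

Labor's share = 1 − 0.37 = 0.63.
Contribution = share × growth = 0.63 × 4.81 = 3.0303 pp.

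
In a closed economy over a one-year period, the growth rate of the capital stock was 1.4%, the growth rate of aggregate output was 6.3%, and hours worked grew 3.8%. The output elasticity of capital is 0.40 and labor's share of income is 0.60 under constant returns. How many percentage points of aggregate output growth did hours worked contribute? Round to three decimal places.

2.280

Labor's share = 1 − 0.4 = 0.6.
Contribution = share × growth = 0.6 × 3.8 = 2.28 pp.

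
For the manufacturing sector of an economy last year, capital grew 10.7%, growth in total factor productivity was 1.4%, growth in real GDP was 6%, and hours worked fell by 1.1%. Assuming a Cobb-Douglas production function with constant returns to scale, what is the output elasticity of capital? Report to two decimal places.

gY = gA + α·gK + (1−α)·gL, so gY − gA − gL = α(gK − gL).
6 − 1.4 + 1.1 = α × (10.7 − (-1.1)).
5.7 = 11.8 α, so α = 0.4831.

The output elasticity of capital is 0.48.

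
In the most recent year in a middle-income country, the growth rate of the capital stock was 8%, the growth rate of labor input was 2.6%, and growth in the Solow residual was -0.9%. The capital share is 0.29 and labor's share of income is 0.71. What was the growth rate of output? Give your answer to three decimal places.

Output grew 3.266%.

Labor's share = 1 − 0.29 = 0.71.
The capital stock: 0.29 × 8 = 2.32 pp.
Labor input: 0.71 × 2.6 = 1.846 pp.
Output growth = -0.9 + 4.166 = 3.266%.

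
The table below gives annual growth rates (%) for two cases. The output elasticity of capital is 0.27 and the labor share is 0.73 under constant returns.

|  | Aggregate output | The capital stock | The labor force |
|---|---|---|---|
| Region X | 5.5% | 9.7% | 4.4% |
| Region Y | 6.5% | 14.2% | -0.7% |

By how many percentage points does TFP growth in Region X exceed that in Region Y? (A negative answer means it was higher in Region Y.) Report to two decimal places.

-3.51 percentage points

Labor's share = 1 − 0.27 = 0.73.
Region X: TFP = 5.5 − 2.619 − 3.212 = -0.331%.
Region Y: TFP = 6.5 − 3.834 + 0.511 = 3.177%.
Difference = -0.331 − (3.177) = -3.508 pp.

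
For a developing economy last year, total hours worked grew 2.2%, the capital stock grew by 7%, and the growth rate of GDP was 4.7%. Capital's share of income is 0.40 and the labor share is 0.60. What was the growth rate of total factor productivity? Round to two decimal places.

0.58%

Labor's share = 1 − 0.4 = 0.6.
The capital stock: 0.4 × 7 = 2.8 pp.
Total hours worked: 0.6 × 2.2 = 1.32 pp.
TFP growth = 4.7 − 4.12 = 0.58%.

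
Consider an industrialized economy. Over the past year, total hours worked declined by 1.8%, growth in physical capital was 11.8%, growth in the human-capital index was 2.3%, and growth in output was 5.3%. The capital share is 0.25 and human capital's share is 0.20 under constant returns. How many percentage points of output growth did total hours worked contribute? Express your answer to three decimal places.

Labor's share = 1 − 0.25 − 0.2 = 0.55.
Contribution = share × growth = 0.55 × (-1.8) = -0.99 pp.

-0.990 percentage points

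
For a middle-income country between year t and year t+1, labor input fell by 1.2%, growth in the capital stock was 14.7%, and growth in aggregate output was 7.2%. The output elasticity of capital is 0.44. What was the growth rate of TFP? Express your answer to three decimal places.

1.404%

Labor's share = 1 − 0.44 = 0.56.
The capital stock: 0.44 × 14.7 = 6.468 pp.
Labor input: 0.56 × (-1.2) = -0.672 pp.
TFP growth = 7.2 − 5.796 = 1.404%.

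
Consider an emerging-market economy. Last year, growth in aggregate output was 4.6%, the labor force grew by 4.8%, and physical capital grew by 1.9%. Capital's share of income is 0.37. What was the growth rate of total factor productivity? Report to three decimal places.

0.873%

Labor's share = 1 − 0.37 = 0.63.
Physical capital: 0.37 × 1.9 = 0.703 pp.
The labor force: 0.63 × 4.8 = 3.024 pp.
TFP growth = 4.6 − 3.727 = 0.873%.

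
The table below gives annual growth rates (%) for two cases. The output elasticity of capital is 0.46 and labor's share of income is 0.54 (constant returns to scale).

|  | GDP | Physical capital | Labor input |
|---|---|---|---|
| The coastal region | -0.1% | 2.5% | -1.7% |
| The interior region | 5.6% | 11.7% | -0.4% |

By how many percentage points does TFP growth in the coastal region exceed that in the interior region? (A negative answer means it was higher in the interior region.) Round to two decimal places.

-0.77 percentage points

Labor's share = 1 − 0.46 = 0.54.
The coastal region: TFP = -0.1 − 1.15 + 0.918 = -0.332%.
The interior region: TFP = 5.6 − 5.382 + 0.216 = 0.434%.
Difference = -0.332 − (0.434) = -0.766 pp.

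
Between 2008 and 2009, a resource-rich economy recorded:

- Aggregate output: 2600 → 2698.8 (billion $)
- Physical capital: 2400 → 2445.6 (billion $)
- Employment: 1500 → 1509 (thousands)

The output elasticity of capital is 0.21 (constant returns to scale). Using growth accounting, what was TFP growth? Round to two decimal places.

TFP grew 2.93%.

Aggregate output growth = (2698.8 − 2600) / 2600 = 3.8%.
Physical capital growth = (2445.6 − 2400) / 2400 = 1.9%.
Employment growth = (1509 − 1500) / 1500 = 0.6%.
Labor's share = 1 − 0.21 = 0.79.
Physical capital: 0.21 × 1.9 = 0.399 pp.
Employment: 0.79 × 0.6 = 0.474 pp.
TFP growth = 3.8 − 0.873 = 2.927%.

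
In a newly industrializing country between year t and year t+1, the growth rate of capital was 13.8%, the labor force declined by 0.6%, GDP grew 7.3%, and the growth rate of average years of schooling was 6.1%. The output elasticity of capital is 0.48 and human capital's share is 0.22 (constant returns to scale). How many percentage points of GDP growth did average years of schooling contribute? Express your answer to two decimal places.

1.34 pp

Contribution = share × growth = 0.22 × 6.1 = 1.342 pp.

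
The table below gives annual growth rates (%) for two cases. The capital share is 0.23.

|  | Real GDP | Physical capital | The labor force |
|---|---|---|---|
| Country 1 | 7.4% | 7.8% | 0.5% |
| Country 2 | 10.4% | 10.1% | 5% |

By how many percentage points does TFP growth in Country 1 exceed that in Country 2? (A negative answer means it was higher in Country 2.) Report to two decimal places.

Labor's share = 1 − 0.23 = 0.77.
Country 1: TFP = 7.4 − 1.794 − 0.385 = 5.221%.
Country 2: TFP = 10.4 − 2.323 − 3.85 = 4.227%.
Difference = 5.221 − (4.227) = 0.994 pp.

0.99 percentage points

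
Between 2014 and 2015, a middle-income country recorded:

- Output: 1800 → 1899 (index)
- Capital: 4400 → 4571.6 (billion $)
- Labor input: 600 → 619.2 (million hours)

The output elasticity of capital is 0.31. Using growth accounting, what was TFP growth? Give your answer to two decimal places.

TFP growth was 2.08%.

Output growth = (1899 − 1800) / 1800 = 5.5%.
Capital growth = (4571.6 − 4400) / 4400 = 3.9%.
Labor input growth = (619.2 − 600) / 600 = 3.2%.
Labor's share = 1 − 0.31 = 0.69.
Capital: 0.31 × 3.9 = 1.209 pp.
Labor input: 0.69 × 3.2 = 2.208 pp.
TFP growth = 5.5 − 3.417 = 2.083%.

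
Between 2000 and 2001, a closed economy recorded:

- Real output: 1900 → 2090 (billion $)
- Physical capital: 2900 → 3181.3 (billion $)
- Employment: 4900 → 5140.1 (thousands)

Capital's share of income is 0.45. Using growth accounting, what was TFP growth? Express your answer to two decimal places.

Real output growth = (2090 − 1900) / 1900 = 10%.
Physical capital growth = (3181.3 − 2900) / 2900 = 9.7%.
Employment growth = (5140.1 − 4900) / 4900 = 4.9%.
Labor's share = 1 − 0.45 = 0.55.
Physical capital: 0.45 × 9.7 = 4.365 pp.
Employment: 0.55 × 4.9 = 2.695 pp.
TFP growth = 10 − 7.06 = 2.94%.

2.94%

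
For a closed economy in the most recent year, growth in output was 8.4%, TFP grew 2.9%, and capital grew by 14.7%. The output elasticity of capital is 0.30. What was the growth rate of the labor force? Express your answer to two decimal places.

The labor force grew 1.56%.

Labor's share = 1 − 0.3 = 0.7.
gY = gA + 0.3×14.7 + 0.7×g.
0.7×g = 8.4 − 2.9 − 4.41 = 1.09.
g = 1.09 / 0.7 = 1.5571%.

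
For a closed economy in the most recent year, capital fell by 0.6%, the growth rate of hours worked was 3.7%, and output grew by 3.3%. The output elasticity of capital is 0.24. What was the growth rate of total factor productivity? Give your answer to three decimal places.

0.632%

Labor's share = 1 − 0.24 = 0.76.
Capital: 0.24 × (-0.6) = -0.144 pp.
Hours worked: 0.76 × 3.7 = 2.812 pp.
TFP growth = 3.3 − 2.668 = 0.632%.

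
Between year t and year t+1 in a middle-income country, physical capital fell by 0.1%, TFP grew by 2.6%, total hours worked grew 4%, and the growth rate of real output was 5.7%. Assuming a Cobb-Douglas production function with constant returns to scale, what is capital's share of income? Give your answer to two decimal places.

0.22

gY = gA + α·gK + (1−α)·gL, so gY − gA − gL = α(gK − gL).
5.7 − 2.6 − 4 = α × (-0.1 − 4).
-0.9 = -4.1 α, so α = 0.2195.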